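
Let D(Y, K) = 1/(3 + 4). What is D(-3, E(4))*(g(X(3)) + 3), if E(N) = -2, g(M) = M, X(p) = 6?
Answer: 9/7 ≈ 1.2857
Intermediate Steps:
D(Y, K) = ⅐ (D(Y, K) = 1/7 = ⅐)
D(-3, E(4))*(g(X(3)) + 3) = (6 + 3)/7 = (⅐)*9 = 9/7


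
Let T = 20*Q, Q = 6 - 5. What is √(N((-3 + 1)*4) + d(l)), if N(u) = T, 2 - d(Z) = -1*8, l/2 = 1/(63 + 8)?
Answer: √30 ≈ 5.4772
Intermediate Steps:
Q = 1
l = 2/71 (l = 2/(63 + 8) = 2/71 ≈ 0.028169)
d(Z) = 10 (d(Z) = 2 - (-1)*8 = 2 - 1*(-8) = 2 + 8 = 10)
T = 20 (T = 20*1 = 20)
N(u) = 20
√(N((-3 + 1)*4) + d(l)) = √(20 + 10) = √30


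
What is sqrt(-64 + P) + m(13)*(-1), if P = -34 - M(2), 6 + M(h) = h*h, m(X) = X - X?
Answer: 4*I*sqrt(6) ≈ 9.798*I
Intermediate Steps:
m(X) = 0
M(h) = -6 + h**2 (M(h) = -6 + h*h = -6 + h**2)
P = -32 (P = -34 - (-6 + 2**2) = -34 - (-6 + 4) = -34 - 1*(-2) = -34 + 2 = -32)
sqrt(-64 + P) + m(13)*(-1) = sqrt(-64 - 32) + 0*(-1) = sqrt(-96) + 0 = 4*I*sqrt(6) + 0 = 4*I*sqrt(6)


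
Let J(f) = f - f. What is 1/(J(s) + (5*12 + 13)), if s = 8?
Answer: 1/73 ≈ 0.013699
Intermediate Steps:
J(f) = 0
1/(J(s) + (5*12 + 13)) = 1/(0 + (5*12 + 13)) = 1/(0 + (60 + 13)) = 1/(0 + 73) = 1/73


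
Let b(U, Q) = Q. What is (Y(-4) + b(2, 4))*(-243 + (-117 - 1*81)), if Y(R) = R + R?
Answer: 1764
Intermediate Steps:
Y(R) = 2*R
(Y(-4) + b(2, 4))*(-243 + (-117 - 1*81)) = (2*(-4) + 4)*(-243 + (-117 - 1*81)) = (-8 + 4)*(-243 + (-117 - 81)) = -4*(-243 - 198) = -4*(-441) = 1764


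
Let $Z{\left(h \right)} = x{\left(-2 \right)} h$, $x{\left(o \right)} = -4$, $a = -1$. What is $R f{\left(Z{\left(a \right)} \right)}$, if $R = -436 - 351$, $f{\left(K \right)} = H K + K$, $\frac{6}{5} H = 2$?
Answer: $- \frac{25184}{3} \approx -8394.7$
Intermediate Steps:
$H = \frac{5}{3}$ ($H = \frac{5}{6} \cdot 2 = \frac{5}{3} \approx 1.6667$)
$Z{\left(h \right)} = - 4 h$
$f{\left(K \right)} = \frac{8 K}{3}$ ($f{\left(K \right)} = \frac{5 K}{3} + K = \frac{8 K}{3}$)
$R = -787$
$R f{\left(Z{\left(a \right)} \right)} = - 787 \frac{8 \left(\left(-4\right) \left(-1\right)\right)}{3} = - 787 \cdot \frac{8}{3} \cdot 4 = \left(-787\right) \frac{32}{3} = - \frac{25184}{3}$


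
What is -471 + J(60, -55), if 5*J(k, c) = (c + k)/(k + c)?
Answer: -2354/5 ≈ -470.80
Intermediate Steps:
J(k, c) = ⅕ (J(k, c) = ((c + k)/(k + c))/5 = ((c + k)/(c + k))/5 = (⅕)*1 = ⅕)
-471 + J(60, -55) = -471 + ⅕ = -2354/5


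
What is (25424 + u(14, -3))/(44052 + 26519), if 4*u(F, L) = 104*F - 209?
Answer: 102943/282284 ≈ 0.36468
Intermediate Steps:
u(F, L) = -209/4 + 26*F (u(F, L) = (104*F - 209)/4 = (-209 + 104*F)/4 = -209/4 + 26*F)
(25424 + u(14, -3))/(44052 + 26519) = (25424 + (-209/4 + 26*14))/(44052 + 26519) = (25424 + (-209/4 + 364))/70571 = (25424 + 1247/4)*(1/70571) = (102943/4)*(1/70571) = 102943/282284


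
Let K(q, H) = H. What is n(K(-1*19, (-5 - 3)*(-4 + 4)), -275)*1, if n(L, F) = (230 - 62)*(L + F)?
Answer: -46200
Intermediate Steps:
n(L, F) = 168*F + 168*L (n(L, F) = 168*(F + L) = 168*F + 168*L)
n(K(-1*19, (-5 - 3)*(-4 + 4)), -275)*1 = (168*(-275) + 168*((-5 - 3)*(-4 + 4)))*1 = (-46200 + 168*(-8*0))*1 = (-46200 + 168*0)*1 = (-46200 + 0)*1 = -46200*1 = -46200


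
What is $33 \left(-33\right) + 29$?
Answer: $-1060$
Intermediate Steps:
$33 \left(-33\right) + 29 = -1089 + 29 = -1060$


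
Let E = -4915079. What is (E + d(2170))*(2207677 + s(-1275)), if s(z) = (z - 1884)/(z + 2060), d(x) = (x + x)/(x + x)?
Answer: -8517944626506308/785 ≈ -1.0851e+13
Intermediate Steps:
d(x) = 1 (d(x) = (2*x)/((2*x)) = (2*x)*(1/(2*x)) = 1)
s(z) = (-1884 + z)/(2060 + z)
(E + d(2170))*(2207677 + s(-1275)) = (-4915079 + 1)*(2207677 + (-1884 - 1275)/(2060 - 1275)) = -4915078*(2207677 - 3159/785) = -4915078*1733023286/785 = -8517944626506308/785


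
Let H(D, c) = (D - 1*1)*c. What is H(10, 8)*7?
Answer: 504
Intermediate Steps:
H(D, c) = c*(-1 + D) (H(D, c) = (D - 1)*c = (-1 + D)*c = c*(-1 + D))
H(10, 8)*7 = (8*(-1 + 10))*7 = (8*9)*7 = 72*7 = 504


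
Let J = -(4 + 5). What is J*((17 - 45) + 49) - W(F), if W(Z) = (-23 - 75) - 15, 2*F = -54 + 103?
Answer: -76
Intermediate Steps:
F = 49/2 (F = (-54 + 103)/2 = (1/2)*49 = 49/2 ≈ 24.500)
J = -9 (J = -1*9 = -9)
W(Z) = -113 (W(Z) = -98 - 15 = -113)
J*((17 - 45) + 49) - W(F) = -9*((17 - 45) + 49) - 1*(-113) = -9*(-28 + 49) + 113 = -9*21 + 113 = -189 + 113 = -76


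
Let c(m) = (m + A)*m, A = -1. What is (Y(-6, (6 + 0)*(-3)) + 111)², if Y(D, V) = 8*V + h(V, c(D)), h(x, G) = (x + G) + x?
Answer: 729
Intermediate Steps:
c(m) = m*(-1 + m) (c(m) = (m - 1)*m = (-1 + m)*m = m*(-1 + m))
h(x, G) = G + 2*x (h(x, G) = (G + x) + x = G + 2*x)
Y(D, V) = 10*V + D*(-1 + D) (Y(D, V) = 8*V + (D*(-1 + D) + 2*V) = 8*V + (2*V + D*(-1 + D)) = 10*V + D*(-1 + D))
(Y(-6, (6 + 0)*(-3)) + 111)² = ((10*((6 + 0)*(-3)) - 6*(-1 - 6)) + 111)² = ((10*(6*(-3)) - 6*(-7)) + 111)² = ((10*(-18) + 42) + 111)² = ((-180 + 42) + 111)² = (-138 + 111)² = (-27)² = 729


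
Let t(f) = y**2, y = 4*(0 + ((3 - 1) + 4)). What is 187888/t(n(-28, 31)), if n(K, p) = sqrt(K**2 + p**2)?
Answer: 11743/36 ≈ 326.19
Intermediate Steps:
y = 24 (y = 4*(0 + (2 + 4)) = 4*(0 + 6) = 4*6 = 24)
t(f) = 576 (t(f) = 24**2 = 576)
187888/t(n(-28, 31)) = 187888/576 = 187888*(1/576) = 11743/36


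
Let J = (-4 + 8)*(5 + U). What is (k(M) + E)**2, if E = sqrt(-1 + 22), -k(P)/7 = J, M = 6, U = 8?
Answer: (364 - sqrt(21))**2 ≈ 1.2918e+5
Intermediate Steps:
J = 52 (J = (-4 + 8)*(5 + 8) = 4*13 = 52)
k(P) = -364 (k(P) = -7*52 = -364)
E = sqrt(21) ≈ 4.5826
(k(M) + E)**2 = (-364 + sqrt(21))**2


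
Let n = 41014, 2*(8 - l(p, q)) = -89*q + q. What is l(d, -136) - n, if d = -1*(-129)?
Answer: -46990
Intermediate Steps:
d = 129
l(p, q) = 8 + 44*q (l(p, q) = 8 - (-89*q + q)/2 = 8 - (-44)*q = 8 + 44*q)
l(d, -136) - n = (8 + 44*(-136)) - 1*41014 = (8 - 5984) - 41014 = -5976 - 41014 = -46990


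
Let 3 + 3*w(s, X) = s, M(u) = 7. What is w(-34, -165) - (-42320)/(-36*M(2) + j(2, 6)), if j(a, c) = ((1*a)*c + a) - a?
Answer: -566/3 ≈ -188.67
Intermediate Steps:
w(s, X) = -1 + s/3
j(a, c) = a*c (j(a, c) = (a*c + a) - a = (a + a*c) - a = a*c)
w(-34, -165) - (-42320)/(-36*M(2) + j(2, 6)) = (-1 + (⅓)*(-34)) - (-42320)/(-36*7 + 2*6) = (-1 - 34/3) - (-42320)/(-252 + 12) = -37/3 - (-42320)/(-240) = -37/3 - (-42320)*(-1)/240 = -37/3 - 1*529/3 = -37/3 - 529/3 = -566/3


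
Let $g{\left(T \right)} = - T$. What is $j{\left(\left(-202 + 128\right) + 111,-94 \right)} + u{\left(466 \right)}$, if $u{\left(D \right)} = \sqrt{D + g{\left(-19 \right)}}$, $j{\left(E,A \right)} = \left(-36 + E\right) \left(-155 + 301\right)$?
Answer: $146 + \sqrt{485} \approx 168.02$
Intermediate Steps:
$j{\left(E,A \right)} = -5256 + 146 E$ ($j{\left(E,A \right)} = \left(-36 + E\right) 146 = -5256 + 146 E$)
$u{\left(D \right)} = \sqrt{19 + D}$ ($u{\left(D \right)} = \sqrt{D - -19} = \sqrt{D + 19} = \sqrt{19 + D}$)
$j{\left(\left(-202 + 128\right) + 111,-94 \right)} + u{\left(466 \right)} = \left(-5256 + 146 \left(\left(-202 + 128\right) + 111\right)\right) + \sqrt{19 + 466} = \left(-5256 + 146 \left(-74 + 111\right)\right) + \sqrt{485} = \left(-5256 + 146 \cdot 37\right) + \sqrt{485} = \left(-5256 + 5402\right) + \sqrt{485} = 146 + \sqrt{485}$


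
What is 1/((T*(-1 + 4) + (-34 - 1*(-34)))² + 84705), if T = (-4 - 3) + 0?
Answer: 1/85146 ≈ 1.1745e-5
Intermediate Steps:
T = -7 (T = -7 + 0 = -7)
1/((T*(-1 + 4) + (-34 - 1*(-34)))² + 84705) = 1/((-7*(-1 + 4) + (-34 - 1*(-34)))² + 84705) = 1/((-7*3 + (-34 + 34))² + 84705) = 1/((-21 + 0)² + 84705) = 1/((-21)² + 84705) = 1/(441 + 84705) = 1/85146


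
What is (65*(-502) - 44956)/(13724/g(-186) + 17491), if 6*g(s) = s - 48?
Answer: -3025854/668425 ≈ -4.5268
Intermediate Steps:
g(s) = -8 + s/6 (g(s) = (s - 48)/6 = (-48 + s)/6 = -8 + s/6)
(65*(-502) - 44956)/(13724/g(-186) + 17491) = (65*(-502) - 44956)/(13724/(-8 + (1/6)*(-186)) + 17491) = (-32630 - 44956)/(13724/(-8 - 31) + 17491) = -77586/(13724/(-39) + 17491) = -77586/(13724*(-1/39) + 17491) = -77586/(-13724/39 + 17491) = -77586/668425/39 = -77586*39/668425 = -3025854/668425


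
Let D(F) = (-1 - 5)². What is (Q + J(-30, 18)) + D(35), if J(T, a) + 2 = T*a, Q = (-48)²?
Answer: 1798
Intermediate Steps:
D(F) = 36 (D(F) = (-6)² = 36)
Q = 2304
J(T, a) = -2 + T*a
(Q + J(-30, 18)) + D(35) = (2304 + (-2 - 30*18)) + 36 = (2304 + (-2 - 540)) + 36 = (2304 - 542) + 36 = 1762 + 36 = 1798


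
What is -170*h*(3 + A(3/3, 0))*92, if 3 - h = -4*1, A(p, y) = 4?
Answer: -766360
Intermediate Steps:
h = 7 (h = 3 - (-4) = 3 - 1*(-4) = 3 + 4 = 7)
-170*h*(3 + A(3/3, 0))*92 = -1190*(3 + 4)*92 = -1190*7*92 = -170*49*92 = -8330*92 = -766360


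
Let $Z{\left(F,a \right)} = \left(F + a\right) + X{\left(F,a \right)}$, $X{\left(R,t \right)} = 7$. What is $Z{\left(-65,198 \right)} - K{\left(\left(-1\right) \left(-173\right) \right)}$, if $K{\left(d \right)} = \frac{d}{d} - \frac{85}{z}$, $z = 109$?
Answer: $\frac{15236}{109} \approx 139.78$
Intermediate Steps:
$Z{\left(F,a \right)} = 7 + F + a$ ($Z{\left(F,a \right)} = \left(F + a\right) + 7 = 7 + F + a$)
$K{\left(d \right)} = \frac{24}{109}$ ($K{\left(d \right)} = \frac{d}{d} - \frac{85}{109} = 1 - \frac{85}{109} = \frac{24}{109}$)
$Z{\left(-65,198 \right)} - K{\left(\left(-1\right) \left(-173\right) \right)} = \left(7 - 65 + 198\right) - \frac{24}{109} = 140 - \frac{24}{109} = \frac{15236}{109}$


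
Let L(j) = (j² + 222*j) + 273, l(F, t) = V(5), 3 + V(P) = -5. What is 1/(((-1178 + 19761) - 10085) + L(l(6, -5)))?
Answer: 1/7059 ≈ 0.00014166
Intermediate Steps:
V(P) = -8 (V(P) = -3 - 5 = -8)
l(F, t) = -8
L(j) = 273 + j² + 222*j
1/(((-1178 + 19761) - 10085) + L(l(6, -5))) = 1/(((-1178 + 19761) - 10085) + (273 + (-8)² + 222*(-8))) = 1/((18583 - 10085) + (273 + 64 - 1776)) = 1/(8498 - 1439) = 1/7059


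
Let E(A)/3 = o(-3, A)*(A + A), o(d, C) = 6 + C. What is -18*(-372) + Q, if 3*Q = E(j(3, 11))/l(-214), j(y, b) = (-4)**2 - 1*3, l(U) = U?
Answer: 716225/107 ≈ 6693.7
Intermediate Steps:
j(y, b) = 13 (j(y, b) = 16 - 3 = 13)
E(A) = 6*A*(6 + A) (E(A) = 3*((6 + A)*(A + A)) = 3*((6 + A)*(2*A)) = 3*(2*A*(6 + A)) = 6*A*(6 + A))
Q = -247/107 (Q = ((6*13*(6 + 13))/(-214))/3 = ((6*13*19)*(-1/214))/3 = (1482*(-1/214))/3 = (1/3)*(-741/107) = -247/107 ≈ -2.3084)
-18*(-372) + Q = -18*(-372) - 247/107 = 6696 - 247/107 = 716225/107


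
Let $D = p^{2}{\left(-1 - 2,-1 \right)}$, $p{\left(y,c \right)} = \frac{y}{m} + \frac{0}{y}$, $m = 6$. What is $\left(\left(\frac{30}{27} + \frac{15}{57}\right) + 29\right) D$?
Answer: $\frac{2597}{342} \approx 7.5936$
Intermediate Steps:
$p{\left(y,c \right)} = \frac{y}{6}$ ($p{\left(y,c \right)} = \frac{y}{6} + \frac{0}{y} = y \frac{1}{6} + 0 = \frac{y}{6} + 0 = \frac{y}{6}$)
$D = \frac{1}{4}$ ($D = \left(\frac{-1 - 2}{6}\right)^{2} = \left(\frac{1}{6} \left(-3\right)\right)^{2} = \left(- \frac{1}{2}\right)^{2} = \frac{1}{4} \approx 0.25$)
$\left(\left(\frac{30}{27} + \frac{15}{57}\right) + 29\right) D = \left(\left(\frac{30}{27} + \frac{15}{57}\right) + 29\right) \frac{1}{4} = \left(\left(30 \cdot \frac{1}{27} + 15 \cdot \frac{1}{57}\right) + 29\right) \frac{1}{4} = \left(\left(\frac{10}{9} + \frac{5}{19}\right) + 29\right) \frac{1}{4} = \left(\frac{235}{171} + 29\right) \frac{1}{4} = \frac{5194}{171} \cdot \frac{1}{4} = \frac{2597}{342}$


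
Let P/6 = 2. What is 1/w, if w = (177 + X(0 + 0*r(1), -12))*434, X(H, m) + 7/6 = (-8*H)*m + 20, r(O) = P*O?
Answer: 3/254975 ≈ 1.1766e-5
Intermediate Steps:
P = 12 (P = 6*2 = 12)
r(O) = 12*O
X(H, m) = 113/6 - 8*H*m (X(H, m) = -7/6 + ((-8*H)*m + 20) = -7/6 + (-8*H*m + 20) = -7/6 + (20 - 8*H*m) = 113/6 - 8*H*m)
w = 254975/3 (w = (177 + (113/6 - 8*(0 + 0*(12*1))*(-12)))*434 = (177 + (113/6 - 8*(0 + 0*12)*(-12)))*434 = (177 + (113/6 - 8*(0 + 0)*(-12)))*434 = (177 + (113/6 - 8*0*(-12)))*434 = (177 + (113/6 + 0))*434 = (177 + 113/6)*434 = (1175/6)*434 = 254975/3 ≈ 84992.)
1/w = 1/(254975/3) = 3/254975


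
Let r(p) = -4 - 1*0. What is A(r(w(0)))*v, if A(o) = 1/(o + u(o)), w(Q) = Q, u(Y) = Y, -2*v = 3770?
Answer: 1885/8 ≈ 235.63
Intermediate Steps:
v = -1885 (v = -½*3770 = -1885)
r(p) = -4 (r(p) = -4 + 0 = -4)
A(o) = 1/(2*o) (A(o) = 1/(o + o) = 1/(2*o))
A(r(w(0)))*v = ((½)/(-4))*(-1885) = ((½)*(-¼))*(-1885) = -⅛*(-1885) = 1885/8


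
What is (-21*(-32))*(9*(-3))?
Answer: -18144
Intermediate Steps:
(-21*(-32))*(9*(-3)) = 672*(-27) = -18144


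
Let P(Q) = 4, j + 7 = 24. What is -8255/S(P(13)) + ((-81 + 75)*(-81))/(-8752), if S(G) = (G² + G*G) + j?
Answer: -36135787/214424 ≈ -168.52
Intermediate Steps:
j = 17 (j = -7 + 24 = 17)
S(G) = 17 + 2*G² (S(G) = (G² + G*G) + 17 = (G² + G²) + 17 = 2*G² + 17 = 17 + 2*G²)
-8255/S(P(13)) + ((-81 + 75)*(-81))/(-8752) = -8255/(17 + 2*4²) + ((-81 + 75)*(-81))/(-8752) = -8255/(17 + 2*16) - 6*(-81)*(-1/8752) = -8255/(17 + 32) + 486*(-1/8752) = -8255/49 - 243/4376 = -36135787/214424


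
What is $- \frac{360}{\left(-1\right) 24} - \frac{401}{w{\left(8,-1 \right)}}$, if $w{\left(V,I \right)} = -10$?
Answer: $\frac{551}{10} \approx 55.1$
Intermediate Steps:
$- \frac{360}{\left(-1\right) 24} - \frac{401}{w{\left(8,-1 \right)}} = - \frac{360}{\left(-1\right) 24} - \frac{401}{-10} = - \frac{360}{-24} - - \frac{401}{10} = \left(-360\right) \left(- \frac{1}{24}\right) + \frac{401}{10} = 15 + \frac{401}{10} = \frac{551}{10}$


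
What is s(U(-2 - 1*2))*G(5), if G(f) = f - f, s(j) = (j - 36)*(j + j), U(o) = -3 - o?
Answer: 0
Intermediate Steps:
s(j) = 2*j*(-36 + j) (s(j) = (-36 + j)*(2*j) = 2*j*(-36 + j))
G(f) = 0
s(U(-2 - 1*2))*G(5) = (2*(-3 - (-2 - 1*2))*(-36 + (-3 - (-2 - 1*2))))*0 = (2*(-3 - (-2 - 2))*(-36 + (-3 - (-2 - 2))))*0 = (2*(-3 - 1*(-4))*(-36 + (-3 - 1*(-4))))*0 = (2*(-3 + 4)*(-36 + (-3 + 4)))*0 = (2*1*(-36 + 1))*0 = (2*1*(-35))*0 = -70*0 = 0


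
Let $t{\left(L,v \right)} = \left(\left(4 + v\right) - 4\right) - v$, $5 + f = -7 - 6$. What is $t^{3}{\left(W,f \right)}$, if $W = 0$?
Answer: $0$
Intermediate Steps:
$f = -18$ ($f = -5 - 13 = -18$)
$t{\left(L,v \right)} = 0$ ($t{\left(L,v \right)} = v - v = 0$)
$t^{3}{\left(W,f \right)} = 0^{3} = 0$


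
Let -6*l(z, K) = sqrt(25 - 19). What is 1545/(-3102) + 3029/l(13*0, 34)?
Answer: -515/1034 - 3029*sqrt(6) ≈ -7420.0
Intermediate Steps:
l(z, K) = -sqrt(6)/6 (l(z, K) = -sqrt(25 - 19)/6 = -sqrt(6)/6)
1545/(-3102) + 3029/l(13*0, 34) = 1545/(-3102) + 3029/((-sqrt(6)/6)) = 1545*(-1/3102) + 3029*(-sqrt(6)) = -515/1034 - 3029*sqrt(6)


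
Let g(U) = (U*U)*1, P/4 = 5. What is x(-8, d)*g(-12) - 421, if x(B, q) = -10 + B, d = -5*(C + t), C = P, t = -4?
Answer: -3013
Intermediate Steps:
P = 20 (P = 4*5 = 20)
C = 20
g(U) = U² (g(U) = U²*1 = U²)
d = -80 (d = -5*(20 - 4) = -5*16 = -80)
x(-8, d)*g(-12) - 421 = (-10 - 8)*(-12)² - 421 = -18*144 - 421 = -2592 - 421 = -3013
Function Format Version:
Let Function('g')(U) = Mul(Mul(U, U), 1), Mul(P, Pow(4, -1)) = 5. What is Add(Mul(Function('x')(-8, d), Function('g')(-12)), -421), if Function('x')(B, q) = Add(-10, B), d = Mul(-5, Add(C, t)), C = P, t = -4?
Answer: -3013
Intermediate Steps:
P = 20 (P = Mul(4, 5) = 20)
C = 20
Function('g')(U) = Pow(U, 2) (Function('g')(U) = Mul(Pow(U, 2), 1) = Pow(U, 2))
d = -80 (d = Mul(-5, Add(20, -4)) = Mul(-5, 16) = -80)
Add(Mul(Function('x')(-8, d), Function('g')(-12)), -421) = Add(Mul(Add(-10, -8), Pow(-12, 2)), -421) = Add(Mul(-18, 144), -421) = Add(-2592, -421) = -3013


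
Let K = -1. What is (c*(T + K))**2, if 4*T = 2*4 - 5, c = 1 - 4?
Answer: 9/16 ≈ 0.56250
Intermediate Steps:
c = -3
T = 3/4 (T = (2*4 - 5)/4 = (8 - 5)/4 = (1/4)*3 = 3/4 ≈ 0.75000)
(c*(T + K))**2 = (-3*(3/4 - 1))**2 = (-3*(-1/4))**2 = (3/4)**2 = 9/16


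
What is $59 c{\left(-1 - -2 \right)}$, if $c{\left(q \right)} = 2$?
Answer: $118$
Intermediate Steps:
$59 c{\left(-1 - -2 \right)} = 59 \cdot 2 = 118$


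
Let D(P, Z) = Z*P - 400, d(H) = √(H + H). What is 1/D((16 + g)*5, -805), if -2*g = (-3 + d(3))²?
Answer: -1846/17236875 + 644*√6/17236875 ≈ -1.5579e-5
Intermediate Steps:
d(H) = √2*√H (d(H) = √(2*H) = √2*√H)
g = -(-3 + √6)²/2 (g = -(-3 + √2*√3)²/2 = -(-3 + √6)²/2 ≈ -0.15153)
D(P, Z) = -400 + P*Z (D(P, Z) = P*Z - 400 = -400 + P*Z)
1/D((16 + g)*5, -805) = 1/(-400 + ((16 + (-15/2 + 3*√6))*5)*(-805)) = 1/(-400 + ((17/2 + 3*√6)*5)*(-805)) = 1/(-400 + (85/2 + 15*√6)*(-805)) = 1/(-400 + (-68425/2 - 12075*√6)) = 1/(-69225/2 - 12075*√6)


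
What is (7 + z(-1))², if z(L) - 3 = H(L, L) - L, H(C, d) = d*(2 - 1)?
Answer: 100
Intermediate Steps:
H(C, d) = d (H(C, d) = d*1 = d)
z(L) = 3 (z(L) = 3 + (L - L) = 3 + 0 = 3)
(7 + z(-1))² = (7 + 3)² = 10² = 100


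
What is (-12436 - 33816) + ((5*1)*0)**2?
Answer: -46252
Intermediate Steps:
(-12436 - 33816) + ((5*1)*0)**2 = -46252 + (5*0)**2 = -46252 + 0**2 = -46252 + 0 = -46252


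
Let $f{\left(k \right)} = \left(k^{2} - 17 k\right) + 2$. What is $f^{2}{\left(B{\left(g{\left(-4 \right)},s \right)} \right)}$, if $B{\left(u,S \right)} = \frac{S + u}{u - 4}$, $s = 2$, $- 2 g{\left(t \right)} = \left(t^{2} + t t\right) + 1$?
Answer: $\frac{256320100}{2825761} \approx 90.708$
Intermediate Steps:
$g{\left(t \right)} = - \frac{1}{2} - t^{2}$ ($g{\left(t \right)} = - \frac{\left(t^{2} + t t\right) + 1}{2} = - \frac{\left(t^{2} + t^{2}\right) + 1}{2} = - \frac{2 t^{2} + 1}{2} = - \frac{1 + 2 t^{2}}{2} = - \frac{1}{2} - t^{2}$)
$B{\left(u,S \right)} = \frac{S + u}{-4 + u}$
$f{\left(k \right)} = 2 + k^{2} - 17 k$
$f^{2}{\left(B{\left(g{\left(-4 \right)},s \right)} \right)} = \left(2 + \left(\frac{2 - \frac{33}{2}}{-4 - \frac{33}{2}}\right)^{2} - 17 \frac{2 - \frac{33}{2}}{-4 - \frac{33}{2}}\right)^{2} = \left(2 + \left(\frac{1}{- \frac{41}{2}} \left(- \frac{29}{2}\right)\right)^{2} - 17 \frac{1}{- \frac{41}{2}} \left(- \frac{29}{2}\right)\right)^{2} = \left(2 + \left(\left(- \frac{2}{41}\right) \left(- \frac{29}{2}\right)\right)^{2} - 17 \left(\left(- \frac{2}{41}\right) \left(- \frac{29}{2}\right)\right)\right)^{2} = \left(2 + \left(\frac{29}{41}\right)^{2} - \frac{493}{41}\right)^{2} = \left(2 + \frac{841}{1681} - \frac{493}{41}\right)^{2} = \left(- \frac{16010}{1681}\right)^{2} = \frac{256320100}{2825761}$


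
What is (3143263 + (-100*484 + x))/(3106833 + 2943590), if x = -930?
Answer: 3093933/6050423 ≈ 0.51136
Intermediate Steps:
(3143263 + (-100*484 + x))/(3106833 + 2943590) = (3143263 + (-100*484 - 930))/(3106833 + 2943590) = (3143263 + (-48400 - 930))/6050423 = (3143263 - 49330)*(1/6050423) = 3093933*(1/6050423) = 3093933/6050423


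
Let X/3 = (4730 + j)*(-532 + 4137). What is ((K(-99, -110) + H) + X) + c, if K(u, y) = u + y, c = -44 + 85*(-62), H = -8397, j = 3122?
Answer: 84905460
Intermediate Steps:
c = -5314 (c = -44 - 5270 = -5314)
X = 84919380 (X = 3*((4730 + 3122)*(-532 + 4137)) = 3*(7852*3605) = 3*28306460 = 84919380)
((K(-99, -110) + H) + X) + c = (((-99 - 110) - 8397) + 84919380) - 5314 = ((-209 - 8397) + 84919380) - 5314 = (-8606 + 84919380) - 5314 = 84910774 - 5314 = 84905460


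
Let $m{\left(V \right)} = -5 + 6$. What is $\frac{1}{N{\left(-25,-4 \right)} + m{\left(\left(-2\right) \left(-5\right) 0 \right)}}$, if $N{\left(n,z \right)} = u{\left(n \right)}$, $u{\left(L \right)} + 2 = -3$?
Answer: $- \frac{1}{4} \approx -0.25$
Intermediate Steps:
$m{\left(V \right)} = 1$
$u{\left(L \right)} = -5$ ($u{\left(L \right)} = -2 - 3 = -5$)
$N{\left(n,z \right)} = -5$
$\frac{1}{N{\left(-25,-4 \right)} + m{\left(\left(-2\right) \left(-5\right) 0 \right)}} = \frac{1}{-5 + 1} = \frac{1}{-4} = - \frac{1}{4}$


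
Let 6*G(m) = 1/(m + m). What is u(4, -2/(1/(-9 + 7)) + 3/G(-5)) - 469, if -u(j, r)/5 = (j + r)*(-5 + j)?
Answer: -1329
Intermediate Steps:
G(m) = 1/(12*m) (G(m) = 1/(6*(m + m)) = 1/(6*((2*m))) = (1/(2*m))/6 = 1/(12*m))
u(j, r) = -5*(-5 + j)*(j + r) (u(j, r) = -5*(j + r)*(-5 + j) = -5*(-5 + j)*(j + r))
u(4, -2/(1/(-9 + 7)) + 3/G(-5)) - 469 = (-5*4² + 25*4 + 25*(-2/(1/(-9 + 7)) + 3/(((1/12)/(-5)))) - 5*4*(-2/(1/(-9 + 7)) + 3/(((1/12)/(-5))))) - 469 = (-5*16 + 100 + 25*(-2/(1/(-2)) + 3/(((1/12)*(-⅕)))) - 5*4*(-2/(1/(-2)) + 3/(((1/12)*(-⅕))))) - 469 = (-80 + 100 + 25*(-2/(-½) + 3/(-1/60)) - 5*4*(-2/(-½) + 3/(-1/60))) - 469 = (-80 + 100 + 25*(-2*(-2) + 3*(-60)) - 5*4*(-2*(-2) + 3*(-60))) - 469 = (-80 + 100 + 25*(4 - 180) - 5*4*(4 - 180)) - 469 = (-80 + 100 + 25*(-176) - 5*4*(-176)) - 469 = (-80 + 100 - 4400 + 3520) - 469 = -860 - 469 = -1329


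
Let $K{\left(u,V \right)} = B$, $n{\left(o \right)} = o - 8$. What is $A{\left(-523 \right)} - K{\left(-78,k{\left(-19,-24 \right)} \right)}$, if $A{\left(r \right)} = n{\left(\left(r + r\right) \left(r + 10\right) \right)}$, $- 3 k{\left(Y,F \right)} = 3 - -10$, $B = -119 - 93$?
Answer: $536802$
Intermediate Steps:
$B = -212$
$k{\left(Y,F \right)} = - \frac{13}{3}$ ($k{\left(Y,F \right)} = - \frac{3 - -10}{3} = - \frac{3 + 10}{3} = \left(- \frac{1}{3}\right) 13 = - \frac{13}{3}$)
$n{\left(o \right)} = -8 + o$
$K{\left(u,V \right)} = -212$
$A{\left(r \right)} = -8 + 2 r \left(10 + r\right)$ ($A{\left(r \right)} = -8 + \left(r + r\right) \left(r + 10\right) = -8 + 2 r \left(10 + r\right)$)
$A{\left(-523 \right)} - K{\left(-78,k{\left(-19,-24 \right)} \right)} = \left(-8 + 2 \left(-523\right) \left(10 - 523\right)\right) - -212 = \left(-8 + 2 \left(-523\right) \left(-513\right)\right) + 212 = \left(-8 + 536598\right) + 212 = 536590 + 212 = 536802$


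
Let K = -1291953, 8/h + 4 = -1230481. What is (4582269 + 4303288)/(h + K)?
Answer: -10933544605145/1589728787213 ≈ -6.8776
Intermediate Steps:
h = -8/1230485 (h = 8/(-4 - 1230481) = 8/(-1230485) = 8*(-1/1230485) = -8/1230485 ≈ -6.5015e-6)
(4582269 + 4303288)/(h + K) = (4582269 + 4303288)/(-8/1230485 - 1291953) = 8885557/(-1589728787213/1230485) = 8885557*(-1230485/1589728787213) = -10933544605145/1589728787213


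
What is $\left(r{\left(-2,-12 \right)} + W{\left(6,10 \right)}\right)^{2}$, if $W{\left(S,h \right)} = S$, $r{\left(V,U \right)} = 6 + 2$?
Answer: $196$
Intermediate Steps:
$r{\left(V,U \right)} = 8$
$\left(r{\left(-2,-12 \right)} + W{\left(6,10 \right)}\right)^{2} = \left(8 + 6\right)^{2} = 14^{2} = 196$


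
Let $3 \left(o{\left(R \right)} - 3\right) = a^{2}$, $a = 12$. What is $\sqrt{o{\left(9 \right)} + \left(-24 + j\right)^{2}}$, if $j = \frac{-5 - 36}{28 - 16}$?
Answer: $\frac{\sqrt{115585}}{12} \approx 28.331$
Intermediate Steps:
$o{\left(R \right)} = 51$ ($o{\left(R \right)} = 3 + \frac{12^{2}}{3} = 3 + \frac{1}{3} \cdot 144 = 3 + 48 = 51$)
$j = - \frac{41}{12} \approx -3.4167$
$\sqrt{o{\left(9 \right)} + \left(-24 + j\right)^{2}} = \sqrt{51 + \left(-24 - \frac{41}{12}\right)^{2}} = \sqrt{51 + \left(- \frac{329}{12}\right)^{2}} = \sqrt{51 + \frac{108241}{144}} = \sqrt{\frac{115585}{144}} = \frac{\sqrt{115585}}{12}$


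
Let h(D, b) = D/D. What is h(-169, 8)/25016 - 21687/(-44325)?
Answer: 180855439/369611400 ≈ 0.48931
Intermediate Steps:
h(D, b) = 1
h(-169, 8)/25016 - 21687/(-44325) = 1/25016 - 21687/(-44325) = 1*(1/25016) - 21687*(-1/44325) = 1/25016 + 7229/14775 = 180855439/369611400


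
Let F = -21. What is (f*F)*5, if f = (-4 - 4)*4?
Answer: 3360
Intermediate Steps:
f = -32 (f = -8*4 = -32)
(f*F)*5 = -32*(-21)*5 = 672*5 = 3360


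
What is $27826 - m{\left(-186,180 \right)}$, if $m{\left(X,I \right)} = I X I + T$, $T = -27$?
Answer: $6054253$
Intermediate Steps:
$m{\left(X,I \right)} = -27 + X I^{2}$ ($m{\left(X,I \right)} = I X I - 27 = X I^{2} - 27 = -27 + X I^{2}$)
$27826 - m{\left(-186,180 \right)} = 27826 - \left(-27 - 186 \cdot 180^{2}\right) = 27826 - \left(-27 - 6026400\right) = 27826 - -6026427 = 27826 + 6026427 = 6054253$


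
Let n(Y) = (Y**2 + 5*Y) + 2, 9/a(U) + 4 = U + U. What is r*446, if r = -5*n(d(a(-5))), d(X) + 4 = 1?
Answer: 8920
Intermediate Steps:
a(U) = 9/(-4 + 2*U) (a(U) = 9/(-4 + (U + U)) = 9/(-4 + 2*U))
d(X) = -3 (d(X) = -4 + 1 = -3)
n(Y) = 2 + Y**2 + 5*Y
r = 20 (r = -5*(2 + (-3)**2 + 5*(-3)) = -5*(2 + 9 - 15) = -5*(-4) = 20)
r*446 = 20*446 = 8920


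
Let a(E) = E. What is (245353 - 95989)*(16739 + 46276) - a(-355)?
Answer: 9412172815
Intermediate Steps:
(245353 - 95989)*(16739 + 46276) - a(-355) = (245353 - 95989)*(16739 + 46276) - 1*(-355) = 149364*63015 + 355 = 9412172460 + 355 = 9412172815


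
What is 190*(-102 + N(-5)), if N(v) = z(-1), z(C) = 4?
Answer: -18620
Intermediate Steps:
N(v) = 4
190*(-102 + N(-5)) = 190*(-102 + 4) = 190*(-98) = -18620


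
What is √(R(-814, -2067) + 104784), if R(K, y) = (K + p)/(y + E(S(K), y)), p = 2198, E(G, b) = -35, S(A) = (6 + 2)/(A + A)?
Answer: 2*√28935945973/1051 ≈ 323.70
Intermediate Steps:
S(A) = 4/A (S(A) = 8/((2*A)) = 8*(1/(2*A)) = 4/A)
R(K, y) = (2198 + K)/(-35 + y) (R(K, y) = (K + 2198)/(y - 35) = (2198 + K)/(-35 + y))
√(R(-814, -2067) + 104784) = √((2198 - 814)/(-35 - 2067) + 104784) = √(1384/(-2102) + 104784) = √(-1/2102*1384 + 104784) = √(-692/1051 + 104784) = √(110127292/1051) = 2*√28935945973/1051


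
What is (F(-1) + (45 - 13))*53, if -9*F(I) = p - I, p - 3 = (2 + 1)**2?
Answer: 14575/9 ≈ 1619.4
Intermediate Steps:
p = 12 (p = 3 + (2 + 1)**2 = 3 + 3**2 = 3 + 9 = 12)
F(I) = -4/3 + I/9 (F(I) = -(12 - I)/9 = -4/3 + I/9)
(F(-1) + (45 - 13))*53 = ((-4/3 + (1/9)*(-1)) + (45 - 13))*53 = ((-4/3 - 1/9) + 32)*53 = (-13/9 + 32)*53 = (275/9)*53 = 14575/9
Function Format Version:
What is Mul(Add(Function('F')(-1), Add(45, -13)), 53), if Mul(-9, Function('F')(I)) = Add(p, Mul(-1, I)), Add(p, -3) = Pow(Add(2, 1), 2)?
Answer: Rational(14575, 9) ≈ 1619.4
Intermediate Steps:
p = 12 (p = Add(3, Pow(Add(2, 1), 2)) = Add(3, Pow(3, 2)) = Add(3, 9) = 12)
Function('F')(I) = Add(Rational(-4, 3), Mul(Rational(1, 9), I)) (Function('F')(I) = Mul(Rational(-1, 9), Add(12, Mul(-1, I))) = Add(Rational(-4, 3), Mul(Rational(1, 9), I)))
Mul(Add(Function('F')(-1), Add(45, -13)), 53) = Mul(Add(Add(Rational(-4, 3), Mul(Rational(1, 9), -1)), Add(45, -13)), 53) = Mul(Add(Add(Rational(-4, 3), Rational(-1, 9)), 32), 53) = Mul(Add(Rational(-13, 9), 32), 53) = Mul(Rational(275, 9), 53) = Rational(14575, 9)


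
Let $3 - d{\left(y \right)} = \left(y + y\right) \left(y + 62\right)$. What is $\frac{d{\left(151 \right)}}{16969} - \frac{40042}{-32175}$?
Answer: $- \frac{1390119827}{545977575} \approx -2.5461$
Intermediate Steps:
$d{\left(y \right)} = 3 - 2 y \left(62 + y\right)$ ($d{\left(y \right)} = 3 - \left(y + y\right) \left(y + 62\right) = 3 - 2 y \left(62 + y\right)$)
$\frac{d{\left(151 \right)}}{16969} - \frac{40042}{-32175} = \frac{3 - 18724 - 2 \cdot 151^{2}}{16969} - \frac{40042}{-32175} = \left(3 - 18724 - 45602\right) \frac{1}{16969} - - \frac{40042}{32175} = \left(3 - 18724 - 45602\right) \frac{1}{16969} + \frac{40042}{32175} = \left(-64323\right) \frac{1}{16969} + \frac{40042}{32175} = - \frac{64323}{16969} + \frac{40042}{32175} = - \frac{1390119827}{545977575}$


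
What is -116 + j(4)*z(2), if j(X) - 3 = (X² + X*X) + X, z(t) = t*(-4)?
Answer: -428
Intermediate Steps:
z(t) = -4*t
j(X) = 3 + X + 2*X² (j(X) = 3 + ((X² + X*X) + X) = 3 + ((X² + X²) + X) = 3 + (2*X² + X) = 3 + (X + 2*X²) = 3 + X + 2*X²)
-116 + j(4)*z(2) = -116 + (3 + 4 + 2*4²)*(-4*2) = -116 + (3 + 4 + 2*16)*(-8) = -116 + (3 + 4 + 32)*(-8) = -116 + 39*(-8) = -116 - 312 = -428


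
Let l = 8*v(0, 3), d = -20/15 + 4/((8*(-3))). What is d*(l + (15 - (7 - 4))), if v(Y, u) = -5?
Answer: 42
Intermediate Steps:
d = -3/2 (d = -20*1/15 + 4/(-24) = -4/3 + 4*(-1/24) = -4/3 - ⅙ = -3/2 ≈ -1.5000)
l = -40 (l = 8*(-5) = -40)
d*(l + (15 - (7 - 4))) = -3*(-40 + (15 - (7 - 4)))/2 = -3*(-40 + (15 - 1*3))/2 = -3*(-40 + (15 - 3))/2 = -3*(-40 + 12)/2 = -3/2*(-28) = 42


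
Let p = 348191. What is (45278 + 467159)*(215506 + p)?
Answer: 288859199589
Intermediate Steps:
(45278 + 467159)*(215506 + p) = (45278 + 467159)*(215506 + 348191) = 512437*563697 = 288859199589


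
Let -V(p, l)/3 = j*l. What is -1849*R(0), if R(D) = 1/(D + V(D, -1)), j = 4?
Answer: -1849/12 ≈ -154.08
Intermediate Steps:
V(p, l) = -12*l
R(D) = 1/(12 + D) (R(D) = 1/(D - 12*(-1)) = 1/(D + 12) = 1/(12 + D))
-1849*R(0) = -1849/(12 + 0) = -1849/12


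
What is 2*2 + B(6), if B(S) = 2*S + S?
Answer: 22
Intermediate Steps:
B(S) = 3*S
2*2 + B(6) = 2*2 + 3*6 = 4 + 18 = 22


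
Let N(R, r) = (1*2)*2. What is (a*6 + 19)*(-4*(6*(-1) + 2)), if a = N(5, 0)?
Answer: 688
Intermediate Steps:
N(R, r) = 4 (N(R, r) = 2*2 = 4)
a = 4
(a*6 + 19)*(-4*(6*(-1) + 2)) = (4*6 + 19)*(-4*(6*(-1) + 2)) = (24 + 19)*(-4*(-6 + 2)) = 43*(-4*(-4)) = 43*16 = 688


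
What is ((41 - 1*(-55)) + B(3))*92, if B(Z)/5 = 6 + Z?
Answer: 12972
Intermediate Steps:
B(Z) = 30 + 5*Z (B(Z) = 5*(6 + Z) = 30 + 5*Z)
((41 - 1*(-55)) + B(3))*92 = ((41 - 1*(-55)) + (30 + 5*3))*92 = ((41 + 55) + (30 + 15))*92 = (96 + 45)*92 = 141*92 = 12972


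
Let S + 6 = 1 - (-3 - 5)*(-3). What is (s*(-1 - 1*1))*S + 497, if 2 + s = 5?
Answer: 671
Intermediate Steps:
s = 3 (s = -2 + 5 = 3)
S = -29 (S = -6 + (1 - (-3 - 5)*(-3)) = -6 + (1 - (-8)*(-3)) = -6 + (1 - 1*24) = -6 + (1 - 24) = -6 - 23 = -29)
(s*(-1 - 1*1))*S + 497 = (3*(-1 - 1*1))*(-29) + 497 = (3*(-1 - 1))*(-29) + 497 = (3*(-2))*(-29) + 497 = -6*(-29) + 497 = 174 + 497 = 671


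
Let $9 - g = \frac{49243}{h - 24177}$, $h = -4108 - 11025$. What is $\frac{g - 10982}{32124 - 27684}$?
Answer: $- \frac{431299387}{174536400} \approx -2.4711$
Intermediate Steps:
$h = -15133$ ($h = -4108 - 11025 = -15133$)
$g = \frac{403033}{39310}$ ($g = 9 - \frac{49243}{-15133 - 24177} = 9 - \frac{49243}{-39310} = 9 - 49243 \left(- \frac{1}{39310}\right) = 9 - - \frac{49243}{39310} = 9 + \frac{49243}{39310} = \frac{403033}{39310} \approx 10.253$)
$\frac{g - 10982}{32124 - 27684} = \frac{\frac{403033}{39310} - 10982}{32124 - 27684} = - \frac{431299387}{39310 \cdot 4440} = \left(- \frac{431299387}{39310}\right) \frac{1}{4440} = - \frac{431299387}{174536400}$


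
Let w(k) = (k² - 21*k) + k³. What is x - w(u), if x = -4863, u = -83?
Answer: 558292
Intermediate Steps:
w(k) = k² + k³ - 21*k
x - w(u) = -4863 - (-83)*(-21 - 83 + (-83)²) = -4863 - (-83)*(-21 - 83 + 6889) = -4863 - (-83)*6785 = -4863 - 1*(-563155) = -4863 + 563155 = 558292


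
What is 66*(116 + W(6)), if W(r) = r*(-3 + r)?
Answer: 8844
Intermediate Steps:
66*(116 + W(6)) = 66*(116 + 6*(-3 + 6)) = 66*(116 + 6*3) = 66*(116 + 18) = 66*134 = 8844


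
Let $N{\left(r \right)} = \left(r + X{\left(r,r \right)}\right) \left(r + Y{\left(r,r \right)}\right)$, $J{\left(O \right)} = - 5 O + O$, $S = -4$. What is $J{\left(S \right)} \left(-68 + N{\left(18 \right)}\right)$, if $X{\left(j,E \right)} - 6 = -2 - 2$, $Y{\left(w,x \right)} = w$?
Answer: $10432$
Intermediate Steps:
$X{\left(j,E \right)} = 2$ ($X{\left(j,E \right)} = 6 - 4 = 2$)
$J{\left(O \right)} = - 4 O$
$N{\left(r \right)} = 2 r \left(2 + r\right)$ ($N{\left(r \right)} = \left(r + 2\right) \left(r + r\right) = \left(2 + r\right) 2 r = 2 r \left(2 + r\right)$)
$J{\left(S \right)} \left(-68 + N{\left(18 \right)}\right) = \left(-4\right) \left(-4\right) \left(-68 + 2 \cdot 18 \left(2 + 18\right)\right) = 16 \left(-68 + 2 \cdot 18 \cdot 20\right) = 16 \left(-68 + 720\right) = 16 \cdot 652 = 10432$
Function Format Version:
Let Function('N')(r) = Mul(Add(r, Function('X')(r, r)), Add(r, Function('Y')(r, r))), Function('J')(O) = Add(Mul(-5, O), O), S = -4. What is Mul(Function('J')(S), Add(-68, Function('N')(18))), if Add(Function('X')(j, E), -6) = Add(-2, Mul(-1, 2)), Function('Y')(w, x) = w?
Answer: 10432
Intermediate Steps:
Function('X')(j, E) = 2 (Function('X')(j, E) = Add(6, Add(-2, Mul(-1, 2))) = Add(6, Add(-2, -2)) = Add(6, -4) = 2)
Function('J')(O) = Mul(-4, O)
Function('N')(r) = Mul(2, r, Add(2, r)) (Function('N')(r) = Mul(Add(r, 2), Add(r, r)) = Mul(Add(2, r), Mul(2, r)) = Mul(2, r, Add(2, r)))
Mul(Function('J')(S), Add(-68, Function('N')(18))) = Mul(Mul(-4, -4), Add(-68, Mul(2, 18, Add(2, 18)))) = Mul(16, Add(-68, Mul(2, 18, 20))) = Mul(16, Add(-68, 720)) = Mul(16, 652) = 10432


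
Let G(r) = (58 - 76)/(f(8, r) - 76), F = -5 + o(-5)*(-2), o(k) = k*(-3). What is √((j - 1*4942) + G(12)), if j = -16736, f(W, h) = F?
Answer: 12*I*√206090/37 ≈ 147.23*I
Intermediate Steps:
o(k) = -3*k
F = -35 (F = -5 - 3*(-5)*(-2) = -5 + 15*(-2) = -5 - 30 = -35)
f(W, h) = -35
G(r) = 6/37 (G(r) = (58 - 76)/(-35 - 76) = -18/(-111) = -18*(-1/111) = 6/37)
√((j - 1*4942) + G(12)) = √((-16736 - 1*4942) + 6/37) = √((-16736 - 4942) + 6/37) = √(-21678 + 6/37) = √(-802080/37) = 12*I*√206090/37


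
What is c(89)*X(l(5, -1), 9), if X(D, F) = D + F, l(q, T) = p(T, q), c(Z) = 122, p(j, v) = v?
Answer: 1708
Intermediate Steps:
l(q, T) = q
c(89)*X(l(5, -1), 9) = 122*(5 + 9) = 122*14 = 1708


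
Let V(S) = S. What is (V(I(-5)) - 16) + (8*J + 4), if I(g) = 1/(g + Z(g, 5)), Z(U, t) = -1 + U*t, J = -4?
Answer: -1365/31 ≈ -44.032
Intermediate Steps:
I(g) = 1/(-1 + 6*g) (I(g) = 1/(g + (-1 + g*5)) = 1/(g + (-1 + 5*g)) = 1/(-1 + 6*g))
(V(I(-5)) - 16) + (8*J + 4) = (1/(-1 + 6*(-5)) - 16) + (8*(-4) + 4) = (1/(-1 - 30) - 16) + (-32 + 4) = (1/(-31) - 16) - 28 = (-1/31 - 16) - 28 = -497/31 - 28 = -1365/31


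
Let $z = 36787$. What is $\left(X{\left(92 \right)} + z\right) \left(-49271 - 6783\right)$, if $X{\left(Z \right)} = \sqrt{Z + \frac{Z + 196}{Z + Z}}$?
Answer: $-2062058498 - \frac{112108 \sqrt{12374}}{23} \approx -2.0626 \cdot 10^{9}$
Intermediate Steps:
$X{\left(Z \right)} = \sqrt{Z + \frac{196 + Z}{2 Z}}$
$\left(X{\left(92 \right)} + z\right) \left(-49271 - 6783\right) = \left(\frac{\sqrt{2 + 4 \cdot 92 + \frac{392}{92}}}{2} + 36787\right) \left(-49271 - 6783\right) = \left(\frac{\sqrt{2 + 368 + 392 \cdot \frac{1}{92}}}{2} + 36787\right) \left(-56054\right) = \left(\frac{\sqrt{2 + 368 + \frac{98}{23}}}{2} + 36787\right) \left(-56054\right) = \left(\frac{\sqrt{\frac{8608}{23}}}{2} + 36787\right) \left(-56054\right) = \left(\frac{\frac{4}{23} \sqrt{12374}}{2} + 36787\right) \left(-56054\right) = \left(\frac{2 \sqrt{12374}}{23} + 36787\right) \left(-56054\right) = \left(36787 + \frac{2 \sqrt{12374}}{23}\right) \left(-56054\right) = -2062058498 - \frac{112108 \sqrt{12374}}{23}$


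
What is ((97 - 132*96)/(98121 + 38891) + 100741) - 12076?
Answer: 12148156405/137012 ≈ 88665.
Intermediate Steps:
((97 - 132*96)/(98121 + 38891) + 100741) - 12076 = ((97 - 12672)/137012 + 100741) - 12076 = (-12575*1/137012 + 100741) - 12076 = (-12575/137012 + 100741) - 12076 = 13802713317/137012 - 12076 = 12148156405/137012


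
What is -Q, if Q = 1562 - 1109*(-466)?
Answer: -518356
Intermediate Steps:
Q = 518356 (Q = 1562 + 516794 = 518356)
-Q = -1*518356 = -518356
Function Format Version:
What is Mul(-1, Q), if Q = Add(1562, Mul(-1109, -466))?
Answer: -518356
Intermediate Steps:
Q = 518356 (Q = Add(1562, 516794) = 518356)
Mul(-1, Q) = Mul(-1, 518356) = -518356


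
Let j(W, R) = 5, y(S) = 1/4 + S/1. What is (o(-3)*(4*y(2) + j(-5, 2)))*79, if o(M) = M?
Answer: -3318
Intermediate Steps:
y(S) = 1/4 + S (y(S) = 1*(1/4) + S*1 = 1/4 + S)
(o(-3)*(4*y(2) + j(-5, 2)))*79 = -3*(4*(1/4 + 2) + 5)*79 = -3*(4*(9/4) + 5)*79 = -3*(9 + 5)*79 = -3*14*79 = -42*79 = -3318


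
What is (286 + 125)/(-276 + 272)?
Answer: -411/4 ≈ -102.75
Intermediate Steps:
(286 + 125)/(-276 + 272) = 411/(-4) = 411*(-¼) = -411/4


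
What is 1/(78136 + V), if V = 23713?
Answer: 1/101849 ≈ 9.8185e-6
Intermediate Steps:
1/(78136 + V) = 1/(78136 + 23713) = 1/101849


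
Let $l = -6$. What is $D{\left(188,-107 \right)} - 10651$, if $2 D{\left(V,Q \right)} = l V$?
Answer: $-11215$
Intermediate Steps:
$D{\left(V,Q \right)} = - 3 V$ ($D{\left(V,Q \right)} = \frac{\left(-6\right) V}{2} = - 3 V$)
$D{\left(188,-107 \right)} - 10651 = \left(-3\right) 188 - 10651 = -564 - 10651 = -11215$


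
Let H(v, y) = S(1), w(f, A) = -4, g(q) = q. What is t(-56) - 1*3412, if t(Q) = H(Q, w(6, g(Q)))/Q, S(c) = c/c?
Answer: -191073/56 ≈ -3412.0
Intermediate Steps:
S(c) = 1
H(v, y) = 1
t(Q) = 1/Q
t(-56) - 1*3412 = 1/(-56) - 1*3412 = -1/56 - 3412 = -191073/56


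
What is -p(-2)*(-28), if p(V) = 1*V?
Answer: -56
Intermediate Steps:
p(V) = V
-p(-2)*(-28) = -1*(-2)*(-28) = 2*(-28) = -56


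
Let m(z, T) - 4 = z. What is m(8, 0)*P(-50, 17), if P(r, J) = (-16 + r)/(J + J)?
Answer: -396/17 ≈ -23.294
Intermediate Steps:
P(r, J) = (-16 + r)/(2*J) (P(r, J) = (-16 + r)/((2*J)) = (-16 + r)*(1/(2*J)) = (-16 + r)/(2*J))
m(z, T) = 4 + z
m(8, 0)*P(-50, 17) = (4 + 8)*((½)*(-16 - 50)/17) = 12*((½)*(1/17)*(-66)) = 12*(-33/17) = -396/17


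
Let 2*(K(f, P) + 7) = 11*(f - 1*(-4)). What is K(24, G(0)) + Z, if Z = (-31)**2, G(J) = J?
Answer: 1108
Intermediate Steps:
K(f, P) = 15 + 11*f/2 (K(f, P) = -7 + (11*(f - 1*(-4)))/2 = -7 + (11*(f + 4))/2 = -7 + (11*(4 + f))/2 = -7 + (44 + 11*f)/2 = -7 + (22 + 11*f/2) = 15 + 11*f/2)
Z = 961
K(24, G(0)) + Z = (15 + (11/2)*24) + 961 = (15 + 132) + 961 = 147 + 961 = 1108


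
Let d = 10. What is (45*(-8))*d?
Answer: -3600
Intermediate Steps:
(45*(-8))*d = (45*(-8))*10 = -360*10 = -3600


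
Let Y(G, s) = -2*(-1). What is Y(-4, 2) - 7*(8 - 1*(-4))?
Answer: -82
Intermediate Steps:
Y(G, s) = 2
Y(-4, 2) - 7*(8 - 1*(-4)) = 2 - 7*(8 - 1*(-4)) = 2 - 7*(8 + 4) = 2 - 7*12 = 2 - 84 = -82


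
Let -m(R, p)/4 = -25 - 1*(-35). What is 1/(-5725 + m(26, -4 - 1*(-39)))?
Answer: -1/5765 ≈ -0.00017346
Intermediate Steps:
m(R, p) = -40 (m(R, p) = -4*(-25 - 1*(-35)) = -4*(-25 + 35) = -4*10 = -40)
1/(-5725 + m(26, -4 - 1*(-39))) = 1/(-5725 - 40) = 1/(-5765) = -1/5765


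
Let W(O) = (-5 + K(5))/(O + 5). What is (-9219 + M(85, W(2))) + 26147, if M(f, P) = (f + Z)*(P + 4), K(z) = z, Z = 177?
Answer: 17976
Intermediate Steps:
W(O) = 0 (W(O) = (-5 + 5)/(O + 5) = 0/(5 + O) = 0)
M(f, P) = (4 + P)*(177 + f) (M(f, P) = (f + 177)*(P + 4) = (177 + f)*(4 + P) = (4 + P)*(177 + f))
(-9219 + M(85, W(2))) + 26147 = (-9219 + (708 + 4*85 + 177*0 + 0*85)) + 26147 = (-9219 + (708 + 340 + 0 + 0)) + 26147 = (-9219 + 1048) + 26147 = -8171 + 26147 = 17976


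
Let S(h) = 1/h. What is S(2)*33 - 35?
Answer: -37/2 ≈ -18.500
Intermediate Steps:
S(h) = 1/h
S(2)*33 - 35 = 33/2 - 35 = -37/2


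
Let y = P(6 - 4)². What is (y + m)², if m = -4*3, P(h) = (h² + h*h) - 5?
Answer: 9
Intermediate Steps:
P(h) = -5 + 2*h² (P(h) = (h² + h²) - 5 = 2*h² - 5 = -5 + 2*h²)
m = -12
y = 9 (y = (-5 + 2*(6 - 4)²)² = (-5 + 2*2²)² = (-5 + 2*4)² = (-5 + 8)² = 3² = 9)
(y + m)² = (9 - 12)² = (-3)² = 9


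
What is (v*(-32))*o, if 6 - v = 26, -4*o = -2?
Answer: 320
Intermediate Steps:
o = ½ (o = -¼*(-2) = ½ ≈ 0.50000)
v = -20 (v = 6 - 1*26 = 6 - 26 = -20)
(v*(-32))*o = -20*(-32)*(½) = 640*(½) = 320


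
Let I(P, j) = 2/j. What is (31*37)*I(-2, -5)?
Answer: -2294/5 ≈ -458.80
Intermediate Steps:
(31*37)*I(-2, -5) = (31*37)*(2/(-5)) = 1147*(2*(-⅕)) = 1147*(-⅖) = -2294/5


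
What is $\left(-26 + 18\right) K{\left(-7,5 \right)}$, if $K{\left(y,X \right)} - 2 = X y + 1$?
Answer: $256$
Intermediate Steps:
$K{\left(y,X \right)} = 3 + X y$ ($K{\left(y,X \right)} = 2 + \left(X y + 1\right) = 2 + \left(1 + X y\right) = 3 + X y$)
$\left(-26 + 18\right) K{\left(-7,5 \right)} = \left(-26 + 18\right) \left(3 + 5 \left(-7\right)\right) = - 8 \left(3 - 35\right) = \left(-8\right) \left(-32\right) = 256$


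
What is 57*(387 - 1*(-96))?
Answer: 27531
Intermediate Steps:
57*(387 - 1*(-96)) = 57*(387 + 96) = 57*483 = 27531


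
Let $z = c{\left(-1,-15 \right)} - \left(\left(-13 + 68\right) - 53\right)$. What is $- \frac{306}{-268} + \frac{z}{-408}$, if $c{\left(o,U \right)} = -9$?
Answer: $\frac{31949}{27336} \approx 1.1688$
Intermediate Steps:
$z = -11$ ($z = -9 - \left(\left(-13 + 68\right) - 53\right) = -9 - \left(55 - 53\right) = -9 - 2 = -11$)
$- \frac{306}{-268} + \frac{z}{-408} = - \frac{306}{-268} - \frac{11}{-408} = \left(-306\right) \left(- \frac{1}{268}\right) - - \frac{11}{408} = \frac{153}{134} + \frac{11}{408} = \frac{31949}{27336}$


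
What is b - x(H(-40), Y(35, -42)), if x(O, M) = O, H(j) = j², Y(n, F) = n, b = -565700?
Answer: -567300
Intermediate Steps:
b - x(H(-40), Y(35, -42)) = -565700 - 1*(-40)² = -565700 - 1*1600 = -565700 - 1600 = -567300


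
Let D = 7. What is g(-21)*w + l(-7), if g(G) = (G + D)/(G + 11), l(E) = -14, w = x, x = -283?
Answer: -2051/5 ≈ -410.20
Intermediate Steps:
w = -283
g(G) = (7 + G)/(11 + G) (g(G) = (G + 7)/(G + 11) = (7 + G)/(11 + G))
g(-21)*w + l(-7) = ((7 - 21)/(11 - 21))*(-283) - 14 = (-14/(-10))*(-283) - 14 = -⅒*(-14)*(-283) - 14 = (7/5)*(-283) - 14 = -1981/5 - 14 = -2051/5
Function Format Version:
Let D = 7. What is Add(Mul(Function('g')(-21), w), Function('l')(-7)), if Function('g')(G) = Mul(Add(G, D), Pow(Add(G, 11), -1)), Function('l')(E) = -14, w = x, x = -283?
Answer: Rational(-2051, 5) ≈ -410.20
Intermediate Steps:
w = -283
Function('g')(G) = Mul(Pow(Add(11, G), -1), Add(7, G)) (Function('g')(G) = Mul(Add(G, 7), Pow(Add(G, 11), -1)) = Mul(Add(7, G), Pow(Add(11, G), -1)) = Mul(Pow(Add(11, G), -1), Add(7, G)))
Add(Mul(Function('g')(-21), w), Function('l')(-7)) = Add(Mul(Mul(Pow(Add(11, -21), -1), Add(7, -21)), -283), -14) = Add(Mul(Mul(Pow(-10, -1), -14), -283), -14) = Add(Mul(Mul(Rational(-1, 10), -14), -283), -14) = Add(Mul(Rational(7, 5), -283), -14) = Add(Rational(-1981, 5), -14) = Rational(-2051, 5)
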